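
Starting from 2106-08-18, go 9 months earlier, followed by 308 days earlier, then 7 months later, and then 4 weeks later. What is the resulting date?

Subtracting 9 months from August 18, 2106:
month 8 − 9 = -1, which is month 11 of year 2105 → November 2105.
Day 18 is valid in November, giving November 18, 2105.
Counting back 308 days from November 18, 2105:
Going back 18 days from November 18, 2105 reaches the end of the previous month; 308 − 18 = 290 left.
October 2105 has 31 days: 290 − 31 = 259 left.
September 2105 has 30 days: 259 − 30 = 229 left.
August 2105 has 31 days: 229 − 31 = 198 left.
July 2105 has 31 days: 198 − 31 = 167 left.
June 2105 has 30 days: 167 − 30 = 137 left.
May 2105 has 31 days: 137 − 31 = 106 left.
April 2105 has 30 days: 106 − 30 = 76 left.
March 2105 has 31 days: 76 − 31 = 45 left.
February 2105 has 28 days (2105 is not a leap year): 45 − 28 = 17 left.
January 2105 has 31 days; 31 − 17 = 14 → January 14, 2105.
Adding 7 months from January 14, 2105:
month 1 + 7 = 8 → August 2105.
Day 14 is valid in August, giving August 14, 2105.
Counting forward 4 weeks (= 28 days) from August 14, 2105:
August has 31 days, so 31 − 14 = 17 days remain after August 14, 2105; 28 − 17 = 11 left.
11 days into September 2105 → September 11, 2105.

September 11, 2105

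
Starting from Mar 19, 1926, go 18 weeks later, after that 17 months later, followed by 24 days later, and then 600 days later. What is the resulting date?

Counting forward 18 weeks (= 126 days) from March 19, 1926:
March has 31 days, so 31 − 19 = 12 days remain after March 19, 1926; 126 − 12 = 114 left.
April 1926 has 30 days: 114 − 30 = 84 left.
May 1926 has 31 days: 84 − 31 = 53 left.
June 1926 has 30 days: 53 − 30 = 23 left.
23 days into July 1926 → July 23, 1926.
Advancing 17 months from July 23, 1926:
month 7 + 17 = 24, which is month 12 of year 1927 → December 1927.
Day 23 is valid in December, giving December 23, 1927.
Counting forward 24 days from December 23, 1927:
December has 31 days, so 31 − 23 = 8 days remain after December 23, 1927; 24 − 8 = 16 left.
16 days into January 1928 → January 16, 1928.
Advancing 600 days from January 16, 1928:
January has 31 days, so 31 − 16 = 15 days remain after January 16, 1928; 600 − 15 = 585 left.
February 1928 has 29 days (1928 is a leap year): 585 − 29 = 556 left.
March 1928 has 31 days: 556 − 31 = 525 left.
April 1928 has 30 days: 525 − 30 = 495 left.
May 1928 has 31 days: 495 − 31 = 464 left.
June 1928 has 30 days: 464 − 30 = 434 left.
July 1928 has 31 days: 434 − 31 = 403 left.
August 1928 has 31 days: 403 − 31 = 372 left.
September 1928 has 30 days: 372 − 30 = 342 left.
October 1928 has 31 days: 342 − 31 = 311 left.
November 1928 has 30 days: 311 − 30 = 281 left.
December 1928 has 31 days: 281 − 31 = 250 left.
January 1929 has 31 days: 250 − 31 = 219 left.
February 1929 has 28 days (1929 is not a leap year): 219 − 28 = 191 left.
March 1929 has 31 days: 191 − 31 = 160 left.
April 1929 has 30 days: 160 − 30 = 130 left.
May 1929 has 31 days: 130 − 31 = 99 left.
June 1929 has 30 days: 99 − 30 = 69 left.
July 1929 has 31 days: 69 − 31 = 38 left.
August 1929 has 31 days: 38 − 31 = 7 left.
7 days into September 1929 → September 7, 1929.

September 7, 1929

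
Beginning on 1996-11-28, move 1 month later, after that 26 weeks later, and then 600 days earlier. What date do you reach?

Advancing 1 month from November 28, 1996:
month 11 + 1 = 12 → December 1996.
Day 28 is valid in December, giving December 28, 1996.
Advancing 26 weeks (= 182 days) from December 28, 1996:
December has 31 days, so 31 − 28 = 3 days remain after December 28, 1996; 182 − 3 = 179 left.
January 1997 has 31 days: 179 − 31 = 148 left.
February 1997 has 28 days (1997 is not a leap year): 148 − 28 = 120 left.
March 1997 has 31 days: 120 − 31 = 89 left.
April 1997 has 30 days: 89 − 30 = 59 left.
May 1997 has 31 days: 59 − 31 = 28 left.
28 days into June 1997 → June 28, 1997.
Subtracting 600 days from June 28, 1997:
Going back 28 days from June 28, 1997 reaches the end of the previous month; 600 − 28 = 572 left.
May 1997 has 31 days: 572 − 31 = 541 left.
April 1997 has 30 days: 541 − 30 = 511 left.
March 1997 has 31 days: 511 − 31 = 480 left.
February 1997 has 28 days (1997 is not a leap year): 480 − 28 = 452 left.
January 1997 has 31 days: 452 − 31 = 421 left.
December 1996 has 31 days: 421 − 31 = 390 left.
November 1996 has 30 days: 390 − 30 = 360 left.
October 1996 has 31 days: 360 − 31 = 329 left.
September 1996 has 30 days: 329 − 30 = 299 left.
August 1996 has 31 days: 299 − 31 = 268 left.
July 1996 has 31 days: 268 − 31 = 237 left.
June 1996 has 30 days: 237 − 30 = 207 left.
May 1996 has 31 days: 207 − 31 = 176 left.
April 1996 has 30 days: 176 − 30 = 146 left.
March 1996 has 31 days: 146 − 31 = 115 left.
February 1996 has 29 days (1996 is a leap year): 115 − 29 = 86 left.
January 1996 has 31 days: 86 − 31 = 55 left.
December 1995 has 31 days: 55 − 31 = 24 left.
November 1995 has 30 days; 30 − 24 = 6 → November 6, 1995.

November 6, 1995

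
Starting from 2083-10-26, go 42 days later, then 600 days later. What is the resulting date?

Advancing 42 days from October 26, 2083:
October has 31 days, so 31 − 26 = 5 days remain after October 26, 2083; 42 − 5 = 37 left.
November 2083 has 30 days: 37 − 30 = 7 left.
7 days into December 2083 → December 7, 2083.
Adding 600 days from December 7, 2083:
December has 31 days, so 31 − 7 = 24 days remain after December 7, 2083; 600 − 24 = 576 left.
January 2084 has 31 days: 576 − 31 = 545 left.
February 2084 has 29 days (2084 is a leap year): 545 − 29 = 516 left.
March 2084 has 31 days: 516 − 31 = 485 left.
April 2084 has 30 days: 485 − 30 = 455 left.
May 2084 has 31 days: 455 − 31 = 424 left.
June 2084 has 30 days: 424 − 30 = 394 left.
July 2084 has 31 days: 394 − 31 = 363 left.
August 2084 has 31 days: 363 − 31 = 332 left.
September 2084 has 30 days: 332 − 30 = 302 left.
October 2084 has 31 days: 302 − 31 = 271 left.
November 2084 has 30 days: 271 − 30 = 241 left.
December 2084 has 31 days: 241 − 31 = 210 left.
January 2085 has 31 days: 210 − 31 = 179 left.
February 2085 has 28 days (2085 is not a leap year): 179 − 28 = 151 left.
March 2085 has 31 days: 151 − 31 = 120 left.
April 2085 has 30 days: 120 − 30 = 90 left.
May 2085 has 31 days: 90 − 31 = 59 left.
June 2085 has 30 days: 59 − 30 = 29 left.
29 days into July 2085 → July 29, 2085.

July 29, 2085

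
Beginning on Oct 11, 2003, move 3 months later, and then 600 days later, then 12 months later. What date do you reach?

September 2, 2006

Counting forward 3 months from October 11, 2003:
month 10 + 3 = 13, which is month 1 of year 2004 → January 2004.
Day 11 is valid in January, giving January 11, 2004.
Counting forward 600 days from January 11, 2004:
January has 31 days, so 31 − 11 = 20 days remain after January 11, 2004; 600 − 20 = 580 left.
February 2004 has 29 days (2004 is a leap year): 580 − 29 = 551 left.
March 2004 has 31 days: 551 − 31 = 520 left.
April 2004 has 30 days: 520 − 30 = 490 left.
May 2004 has 31 days: 490 − 31 = 459 left.
June 2004 has 30 days: 459 − 30 = 429 left.
July 2004 has 31 days: 429 − 31 = 398 left.
August 2004 has 31 days: 398 − 31 = 367 left.
September 2004 has 30 days: 367 − 30 = 337 left.
October 2004 has 31 days: 337 − 31 = 306 left.
November 2004 has 30 days: 306 − 30 = 276 left.
December 2004 has 31 days: 276 − 31 = 245 left.
January 2005 has 31 days: 245 − 31 = 214 left.
February 2005 has 28 days (2005 is not a leap year): 214 − 28 = 186 left.
March 2005 has 31 days: 186 − 31 = 155 left.
April 2005 has 30 days: 155 − 30 = 125 left.
May 2005 has 31 days: 125 − 31 = 94 left.
June 2005 has 30 days: 94 − 30 = 64 left.
July 2005 has 31 days: 64 − 31 = 33 left.
August 2005 has 31 days: 33 − 31 = 2 left.
2 days into September 2005 → September 2, 2005.
Adding 12 months from September 2, 2005:
month 9 + 12 = 21, which is month 9 of year 2006 → September 2006.
Day 2 is valid in September, giving September 2, 2006.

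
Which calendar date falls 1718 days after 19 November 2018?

Advancing 1718 days from November 19, 2018.
November has 30 days, so 30 − 19 = 11 days remain after November 19, 2018; 1718 − 11 = 1707 left.
December 2018 has 31 days: 1707 − 31 = 1676 left.
January 2019 has 31 days: 1676 − 31 = 1645 left.
February 2019 has 28 days (2019 is not a leap year): 1645 − 28 = 1617 left.
March 2019 has 31 days: 1617 − 31 = 1586 left.
April 2019 has 30 days: 1586 − 30 = 1556 left.
May 2019 has 31 days: 1556 − 31 = 1525 left.
June 2019 has 30 days: 1525 − 30 = 1495 left.
July 2019 has 31 days: 1495 − 31 = 1464 left.
August 2019 has 31 days: 1464 − 31 = 1433 left.
September 2019 has 30 days: 1433 − 30 = 1403 left.
October 2019 has 31 days: 1403 − 31 = 1372 left.
November 2019 has 30 days: 1372 − 30 = 1342 left.
December 2019 has 31 days: 1342 − 31 = 1311 left.
January 2020 has 31 days: 1311 − 31 = 1280 left.
February 2020 has 29 days (2020 is a leap year): 1280 − 29 = 1251 left.
March 2020 has 31 days: 1251 − 31 = 1220 left.
April 2020 has 30 days: 1220 − 30 = 1190 left.
May 2020 has 31 days: 1190 − 31 = 1159 left.
June 2020 has 30 days: 1159 − 30 = 1129 left.
July 2020 has 31 days: 1129 − 31 = 1098 left.
August 2020 has 31 days: 1098 − 31 = 1067 left.
September 2020 has 30 days: 1067 − 30 = 1037 left.
October 2020 has 31 days: 1037 − 31 = 1006 left.
November 2020 has 30 days: 1006 − 30 = 976 left.
December 2020 has 31 days: 976 − 31 = 945 left.
January 2021 has 31 days: 945 − 31 = 914 left.
February 2021 has 28 days (2021 is not a leap year): 914 − 28 = 886 left.
March 2021 has 31 days: 886 − 31 = 855 left.
April 2021 has 30 days: 855 − 30 = 825 left.
May 2021 has 31 days: 825 − 31 = 794 left.
June 2021 has 30 days: 794 − 30 = 764 left.
July 2021 has 31 days: 764 − 31 = 733 left.
August 2021 has 31 days: 733 − 31 = 702 left.
September 2021 has 30 days: 702 − 30 = 672 left.
October 2021 has 31 days: 672 − 31 = 641 left.
November 2021 has 30 days: 641 − 30 = 611 left.
December 2021 has 31 days: 611 − 31 = 580 left.
January 2022 has 31 days: 580 − 31 = 549 left.
February 2022 has 28 days (2022 is not a leap year): 549 − 28 = 521 left.
March 2022 has 31 days: 521 − 31 = 490 left.
April 2022 has 30 days: 490 − 30 = 460 left.
May 2022 has 31 days: 460 − 31 = 429 left.
June 2022 has 30 days: 429 − 30 = 399 left.
July 2022 has 31 days: 399 − 31 = 368 left.
August 2022 has 31 days: 368 − 31 = 337 left.
September 2022 has 30 days: 337 − 30 = 307 left.
October 2022 has 31 days: 307 − 31 = 276 left.
November 2022 has 30 days: 276 − 30 = 246 left.
December 2022 has 31 days: 246 − 31 = 215 left.
January 2023 has 31 days: 215 − 31 = 184 left.
February 2023 has 28 days (2023 is not a leap year): 184 − 28 = 156 left.
March 2023 has 31 days: 156 − 31 = 125 left.
April 2023 has 30 days: 125 − 30 = 95 left.
May 2023 has 31 days: 95 − 31 = 64 left.
June 2023 has 30 days: 64 − 30 = 34 left.
July 2023 has 31 days: 34 − 31 = 3 left.
3 days into August 2023 → August 3, 2023.

August 3, 2023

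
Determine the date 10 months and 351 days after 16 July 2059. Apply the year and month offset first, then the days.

Adding 10 months and 351 days from July 16, 2059: first the month/year part, then the days.
month 7 + 10 = 17, which is month 5 of year 2060 → May 2060.
Day 16 is valid in May, giving May 16, 2060.
Now add 351 days from May 16, 2060.
May has 31 days, so 31 − 16 = 15 days remain after May 16, 2060; 351 − 15 = 336 left.
June 2060 has 30 days: 336 − 30 = 306 left.
July 2060 has 31 days: 306 − 31 = 275 left.
August 2060 has 31 days: 275 − 31 = 244 left.
September 2060 has 30 days: 244 − 30 = 214 left.
October 2060 has 31 days: 214 − 31 = 183 left.
November 2060 has 30 days: 183 − 30 = 153 left.
December 2060 has 31 days: 153 − 31 = 122 left.
January 2061 has 31 days: 122 − 31 = 91 left.
February 2061 has 28 days (2061 is not a leap year): 91 − 28 = 63 left.
March 2061 has 31 days: 63 − 31 = 32 left.
April 2061 has 30 days: 32 − 30 = 2 left.
2 days into May 2061 → May 2, 2061.

May 2, 2061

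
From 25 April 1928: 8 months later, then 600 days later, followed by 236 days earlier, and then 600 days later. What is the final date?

Counting forward 8 months from April 25, 1928:
month 4 + 8 = 12 → December 1928.
Day 25 is valid in December, giving December 25, 1928.
Counting forward 600 days from December 25, 1928:
December has 31 days, so 31 − 25 = 6 days remain after December 25, 1928; 600 − 6 = 594 left.
January 1929 has 31 days: 594 − 31 = 563 left.
February 1929 has 28 days (1929 is not a leap year): 563 − 28 = 535 left.
March 1929 has 31 days: 535 − 31 = 504 left.
April 1929 has 30 days: 504 − 30 = 474 left.
May 1929 has 31 days: 474 − 31 = 443 left.
June 1929 has 30 days: 443 − 30 = 413 left.
July 1929 has 31 days: 413 − 31 = 382 left.
August 1929 has 31 days: 382 − 31 = 351 left.
September 1929 has 30 days: 351 − 30 = 321 left.
October 1929 has 31 days: 321 − 31 = 290 left.
November 1929 has 30 days: 290 − 30 = 260 left.
December 1929 has 31 days: 260 − 31 = 229 left.
January 1930 has 31 days: 229 − 31 = 198 left.
February 1930 has 28 days (1930 is not a leap year): 198 − 28 = 170 left.
March 1930 has 31 days: 170 − 31 = 139 left.
April 1930 has 30 days: 139 − 30 = 109 left.
May 1930 has 31 days: 109 − 31 = 78 left.
June 1930 has 30 days: 78 − 30 = 48 left.
July 1930 has 31 days: 48 − 31 = 17 left.
17 days into August 1930 → August 17, 1930.
Counting back 236 days from August 17, 1930:
Going back 17 days from August 17, 1930 reaches the end of the previous month; 236 − 17 = 219 left.
July 1930 has 31 days: 219 − 31 = 188 left.
June 1930 has 30 days: 188 − 30 = 158 left.
May 1930 has 31 days: 158 − 31 = 127 left.
April 1930 has 30 days: 127 − 30 = 97 left.
March 1930 has 31 days: 97 − 31 = 66 left.
February 1930 has 28 days (1930 is not a leap year): 66 − 28 = 38 left.
January 1930 has 31 days: 38 − 31 = 7 left.
December 1929 has 31 days; 31 − 7 = 24 → December 24, 1929.
Advancing 600 days from December 24, 1929:
December has 31 days, so 31 − 24 = 7 days remain after December 24, 1929; 600 − 7 = 593 left.
January 1930 has 31 days: 593 − 31 = 562 left.
February 1930 has 28 days (1930 is not a leap year): 562 − 28 = 534 left.
March 1930 has 31 days: 534 − 31 = 503 left.
April 1930 has 30 days: 503 − 30 = 473 left.
May 1930 has 31 days: 473 − 31 = 442 left.
June 1930 has 30 days: 442 − 30 = 412 left.
July 1930 has 31 days: 412 − 31 = 381 left.
August 1930 has 31 days: 381 − 31 = 350 left.
September 1930 has 30 days: 350 − 30 = 320 left.
October 1930 has 31 days: 320 − 31 = 289 left.
November 1930 has 30 days: 289 − 30 = 259 left.
December 1930 has 31 days: 259 − 31 = 228 left.
January 1931 has 31 days: 228 − 31 = 197 left.
February 1931 has 28 days (1931 is not a leap year): 197 − 28 = 169 left.
March 1931 has 31 days: 169 − 31 = 138 left.
April 1931 has 30 days: 138 − 30 = 108 left.
May 1931 has 31 days: 108 − 31 = 77 left.
June 1931 has 30 days: 77 − 30 = 47 left.
July 1931 has 31 days: 47 − 31 = 16 left.
16 days into August 1931 → August 16, 1931.

August 16, 1931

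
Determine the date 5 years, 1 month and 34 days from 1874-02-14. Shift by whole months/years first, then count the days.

Counting forward 5 years, 1 month and 34 days from February 14, 1874: first the month/year part, then the days.
+5 years → 1879; month 2 + 1 = 3 → March 1879.
Day 14 is valid in March, giving March 14, 1879.
Now add 34 days from March 14, 1879.
March has 31 days, so 31 − 14 = 17 days remain after March 14, 1879; 34 − 17 = 17 left.
17 days into April 1879 → April 17, 1879.

April 17, 1879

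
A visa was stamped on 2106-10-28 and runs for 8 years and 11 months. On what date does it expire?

Counting forward 8 years and 11 months from October 28, 2106.
+8 years → 2114; month 10 + 11 = 21, which is month 9 of year 2115 → September 2115.
Day 28 is valid in September, giving September 28, 2115.

September 28, 2115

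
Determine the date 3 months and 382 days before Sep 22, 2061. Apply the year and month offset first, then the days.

June 5, 2060

Subtracting 3 months and 382 days from September 22, 2061: first the month/year part, then the days.
month 9 − 3 = 6 → June 2061.
Day 22 is valid in June, giving June 22, 2061.
Now subtract 382 days from June 22, 2061.
Going back 22 days from June 22, 2061 reaches the end of the previous month; 382 − 22 = 360 left.
May 2061 has 31 days: 360 − 31 = 329 left.
April 2061 has 30 days: 329 − 30 = 299 left.
March 2061 has 31 days: 299 − 31 = 268 left.
February 2061 has 28 days (2061 is not a leap year): 268 − 28 = 240 left.
January 2061 has 31 days: 240 − 31 = 209 left.
December 2060 has 31 days: 209 − 31 = 178 left.
November 2060 has 30 days: 178 − 30 = 148 left.
October 2060 has 31 days: 148 − 31 = 117 left.
September 2060 has 30 days: 117 − 30 = 87 left.
August 2060 has 31 days: 87 − 31 = 56 left.
July 2060 has 31 days: 56 − 31 = 25 left.
June 2060 has 30 days; 30 − 25 = 5 → June 5, 2060.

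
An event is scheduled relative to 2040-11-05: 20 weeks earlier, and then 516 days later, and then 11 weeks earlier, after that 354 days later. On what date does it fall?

Going back 20 weeks (= 140 days) from November 5, 2040:
Going back 5 days from November 5, 2040 reaches the end of the previous month; 140 − 5 = 135 left.
October 2040 has 31 days: 135 − 31 = 104 left.
September 2040 has 30 days: 104 − 30 = 74 left.
August 2040 has 31 days: 74 − 31 = 43 left.
July 2040 has 31 days: 43 − 31 = 12 left.
June 2040 has 30 days; 30 − 12 = 18 → June 18, 2040.
Counting forward 516 days from June 18, 2040:
June has 30 days, so 30 − 18 = 12 days remain after June 18, 2040; 516 − 12 = 504 left.
July 2040 has 31 days: 504 − 31 = 473 left.
August 2040 has 31 days: 473 − 31 = 442 left.
September 2040 has 30 days: 442 − 30 = 412 left.
October 2040 has 31 days: 412 − 31 = 381 left.
November 2040 has 30 days: 381 − 30 = 351 left.
December 2040 has 31 days: 351 − 31 = 320 left.
January 2041 has 31 days: 320 − 31 = 289 left.
February 2041 has 28 days (2041 is not a leap year): 289 − 28 = 261 left.
March 2041 has 31 days: 261 − 31 = 230 left.
April 2041 has 30 days: 230 − 30 = 200 left.
May 2041 has 31 days: 200 − 31 = 169 left.
June 2041 has 30 days: 169 − 30 = 139 left.
July 2041 has 31 days: 139 − 31 = 108 left.
August 2041 has 31 days: 108 − 31 = 77 left.
September 2041 has 30 days: 77 − 30 = 47 left.
October 2041 has 31 days: 47 − 31 = 16 left.
16 days into November 2041 → November 16, 2041.
Subtracting 11 weeks (= 77 days) from November 16, 2041:
Going back 16 days from November 16, 2041 reaches the end of the previous month; 77 − 16 = 61 left.
October 2041 has 31 days: 61 − 31 = 30 left.
September 2041 has 30 days: 30 − 30 = 0 left.
August 2041 has 31 days; 31 − 0 = 31 → August 31, 2041.
Adding 354 days from August 31, 2041:
August has 31 days, so 31 − 31 = 0 days remain after August 31, 2041; 354 − 0 = 354 left.
September 2041 has 30 days: 354 − 30 = 324 left.
October 2041 has 31 days: 324 − 31 = 293 left.
November 2041 has 30 days: 293 − 30 = 263 left.
December 2041 has 31 days: 263 − 31 = 232 left.
January 2042 has 31 days: 232 − 31 = 201 left.
February 2042 has 28 days (2042 is not a leap year): 201 − 28 = 173 left.
March 2042 has 31 days: 173 − 31 = 142 left.
April 2042 has 30 days: 142 − 30 = 112 left.
May 2042 has 31 days: 112 − 31 = 81 left.
June 2042 has 30 days: 81 − 30 = 51 left.
July 2042 has 31 days: 51 − 31 = 20 left.
20 days into August 2042 → August 20, 2042.

August 20, 2042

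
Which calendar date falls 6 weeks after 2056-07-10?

Advancing 6 weeks = 42 days from July 10, 2056.
July has 31 days, so 31 − 10 = 21 days remain after July 10, 2056; 42 − 21 = 21 left.
21 days into August 2056 → August 21, 2056.

August 21, 2056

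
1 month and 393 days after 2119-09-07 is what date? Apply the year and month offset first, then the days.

November 3, 2120

Advancing 1 month and 393 days from September 7, 2119: first the month/year part, then the days.
month 9 + 1 = 10 → October 2119.
Day 7 is valid in October, giving October 7, 2119.
Now add 393 days from October 7, 2119.
October has 31 days, so 31 − 7 = 24 days remain after October 7, 2119; 393 − 24 = 369 left.
November 2119 has 30 days: 369 − 30 = 339 left.
December 2119 has 31 days: 339 − 31 = 308 left.
January 2120 has 31 days: 308 − 31 = 277 left.
February 2120 has 29 days (2120 is a leap year): 277 − 29 = 248 left.
March 2120 has 31 days: 248 − 31 = 217 left.
April 2120 has 30 days: 217 − 30 = 187 left.
May 2120 has 31 days: 187 − 31 = 156 left.
June 2120 has 30 days: 156 − 30 = 126 left.
July 2120 has 31 days: 126 − 31 = 95 left.
August 2120 has 31 days: 95 − 31 = 64 left.
September 2120 has 30 days: 64 − 30 = 34 left.
October 2120 has 31 days: 34 − 31 = 3 left.
3 days into November 2120 → November 3, 2120.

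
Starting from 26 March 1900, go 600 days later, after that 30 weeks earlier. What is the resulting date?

April 20, 1901

Advancing 600 days from March 26, 1900:
March has 31 days, so 31 − 26 = 5 days remain after March 26, 1900; 600 − 5 = 595 left.
April 1900 has 30 days: 595 − 30 = 565 left.
May 1900 has 31 days: 565 − 31 = 534 left.
June 1900 has 30 days: 534 − 30 = 504 left.
July 1900 has 31 days: 504 − 31 = 473 left.
August 1900 has 31 days: 473 − 31 = 442 left.
September 1900 has 30 days: 442 − 30 = 412 left.
October 1900 has 31 days: 412 − 31 = 381 left.
November 1900 has 30 days: 381 − 30 = 351 left.
December 1900 has 31 days: 351 − 31 = 320 left.
January 1901 has 31 days: 320 − 31 = 289 left.
February 1901 has 28 days (1901 is not a leap year): 289 − 28 = 261 left.
March 1901 has 31 days: 261 − 31 = 230 left.
April 1901 has 30 days: 230 − 30 = 200 left.
May 1901 has 31 days: 200 − 31 = 169 left.
June 1901 has 30 days: 169 − 30 = 139 left.
July 1901 has 31 days: 139 − 31 = 108 left.
August 1901 has 31 days: 108 − 31 = 77 left.
September 1901 has 30 days: 77 − 30 = 47 left.
October 1901 has 31 days: 47 − 31 = 16 left.
16 days into November 1901 → November 16, 1901.
Counting back 30 weeks (= 210 days) from November 16, 1901:
Going back 16 days from November 16, 1901 reaches the end of the previous month; 210 − 16 = 194 left.
October 1901 has 31 days: 194 − 31 = 163 left.
September 1901 has 30 days: 163 − 30 = 133 left.
August 1901 has 31 days: 133 − 31 = 102 left.
July 1901 has 31 days: 102 − 31 = 71 left.
June 1901 has 30 days: 71 − 30 = 41 left.
May 1901 has 31 days: 41 − 31 = 10 left.
April 1901 has 30 days; 30 − 10 = 20 → April 20, 1901.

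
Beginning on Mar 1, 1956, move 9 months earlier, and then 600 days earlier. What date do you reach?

October 9, 1953

Going back 9 months from March 1, 1956:
month 3 − 9 = -6, which is month 6 of year 1955 → June 1955.
Day 1 is valid in June, giving June 1, 1955.
Counting back 600 days from June 1, 1955:
Going back 1 day from June 1, 1955 reaches the end of the previous month; 600 − 1 = 599 left.
May 1955 has 31 days: 599 − 31 = 568 left.
April 1955 has 30 days: 568 − 30 = 538 left.
March 1955 has 31 days: 538 − 31 = 507 left.
February 1955 has 28 days (1955 is not a leap year): 507 − 28 = 479 left.
January 1955 has 31 days: 479 − 31 = 448 left.
December 1954 has 31 days: 448 − 31 = 417 left.
November 1954 has 30 days: 417 − 30 = 387 left.
October 1954 has 31 days: 387 − 31 = 356 left.
September 1954 has 30 days: 356 − 30 = 326 left.
August 1954 has 31 days: 326 − 31 = 295 left.
July 1954 has 31 days: 295 − 31 = 264 left.
June 1954 has 30 days: 264 − 30 = 234 left.
May 1954 has 31 days: 234 − 31 = 203 left.
April 1954 has 30 days: 203 − 30 = 173 left.
March 1954 has 31 days: 173 − 31 = 142 left.
February 1954 has 28 days (1954 is not a leap year): 142 − 28 = 114 left.
January 1954 has 31 days: 114 − 31 = 83 left.
December 1953 has 31 days: 83 − 31 = 52 left.
November 1953 has 30 days: 52 − 30 = 22 left.
October 1953 has 31 days; 31 − 22 = 9 → October 9, 1953.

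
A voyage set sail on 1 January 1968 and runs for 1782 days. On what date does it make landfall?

November 17, 1972

Adding 1782 days from January 1, 1968.
January has 31 days, so 31 − 1 = 30 days remain after January 1, 1968; 1782 − 30 = 1752 left.
February 1968 has 29 days (1968 is a leap year): 1752 − 29 = 1723 left.
March 1968 has 31 days: 1723 − 31 = 1692 left.
April 1968 has 30 days: 1692 − 30 = 1662 left.
May 1968 has 31 days: 1662 − 31 = 1631 left.
June 1968 has 30 days: 1631 − 30 = 1601 left.
July 1968 has 31 days: 1601 − 31 = 1570 left.
August 1968 has 31 days: 1570 − 31 = 1539 left.
September 1968 has 30 days: 1539 − 30 = 1509 left.
October 1968 has 31 days: 1509 − 31 = 1478 left.
November 1968 has 30 days: 1478 − 30 = 1448 left.
December 1968 has 31 days: 1448 − 31 = 1417 left.
January 1969 has 31 days: 1417 − 31 = 1386 left.
February 1969 has 28 days (1969 is not a leap year): 1386 − 28 = 1358 left.
March 1969 has 31 days: 1358 − 31 = 1327 left.
April 1969 has 30 days: 1327 − 30 = 1297 left.
May 1969 has 31 days: 1297 − 31 = 1266 left.
June 1969 has 30 days: 1266 − 30 = 1236 left.
July 1969 has 31 days: 1236 − 31 = 1205 left.
August 1969 has 31 days: 1205 − 31 = 1174 left.
September 1969 has 30 days: 1174 − 30 = 1144 left.
October 1969 has 31 days: 1144 − 31 = 1113 left.
November 1969 has 30 days: 1113 − 30 = 1083 left.
December 1969 has 31 days: 1083 − 31 = 1052 left.
January 1970 has 31 days: 1052 − 31 = 1021 left.
February 1970 has 28 days (1970 is not a leap year): 1021 − 28 = 993 left.
March 1970 has 31 days: 993 − 31 = 962 left.
April 1970 has 30 days: 962 − 30 = 932 left.
May 1970 has 31 days: 932 − 31 = 901 left.
June 1970 has 30 days: 901 − 30 = 871 left.
July 1970 has 31 days: 871 − 31 = 840 left.
August 1970 has 31 days: 840 − 31 = 809 left.
September 1970 has 30 days: 809 − 30 = 779 left.
October 1970 has 31 days: 779 − 31 = 748 left.
November 1970 has 30 days: 748 − 30 = 718 left.
December 1970 has 31 days: 718 − 31 = 687 left.
January 1971 has 31 days: 687 − 31 = 656 left.
February 1971 has 28 days (1971 is not a leap year): 656 − 28 = 628 left.
March 1971 has 31 days: 628 − 31 = 597 left.
April 1971 has 30 days: 597 − 30 = 567 left.
May 1971 has 31 days: 567 − 31 = 536 left.
June 1971 has 30 days: 536 − 30 = 506 left.
July 1971 has 31 days: 506 − 31 = 475 left.
August 1971 has 31 days: 475 − 31 = 444 left.
September 1971 has 30 days: 444 − 30 = 414 left.
October 1971 has 31 days: 414 − 31 = 383 left.
November 1971 has 30 days: 383 − 30 = 353 left.
December 1971 has 31 days: 353 − 31 = 322 left.
January 1972 has 31 days: 322 − 31 = 291 left.
February 1972 has 29 days (1972 is a leap year): 291 − 29 = 262 left.
March 1972 has 31 days: 262 − 31 = 231 left.
April 1972 has 30 days: 231 − 30 = 201 left.
May 1972 has 31 days: 201 − 31 = 170 left.
June 1972 has 30 days: 170 − 30 = 140 left.
July 1972 has 31 days: 140 − 31 = 109 left.
August 1972 has 31 days: 109 − 31 = 78 left.
September 1972 has 30 days: 78 − 30 = 48 left.
October 1972 has 31 days: 48 − 31 = 17 left.
17 days into November 1972 → November 17, 1972.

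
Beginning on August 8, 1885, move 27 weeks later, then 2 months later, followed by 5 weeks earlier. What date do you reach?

Adding 27 weeks (= 189 days) from August 8, 1885:
August has 31 days, so 31 − 8 = 23 days remain after August 8, 1885; 189 − 23 = 166 left.
September 1885 has 30 days: 166 − 30 = 136 left.
October 1885 has 31 days: 136 − 31 = 105 left.
November 1885 has 30 days: 105 − 30 = 75 left.
December 1885 has 31 days: 75 − 31 = 44 left.
January 1886 has 31 days: 44 − 31 = 13 left.
13 days into February 1886 → February 13, 1886.
Advancing 2 months from February 13, 1886:
month 2 + 2 = 4 → April 1886.
Day 13 is valid in April, giving April 13, 1886.
Counting back 5 weeks (= 35 days) from April 13, 1886:
Going back 13 days from April 13, 1886 reaches the end of the previous month; 35 − 13 = 22 left.
March 1886 has 31 days; 31 − 22 = 9 → March 9, 1886.

March 9, 1886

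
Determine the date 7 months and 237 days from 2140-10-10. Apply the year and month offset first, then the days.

January 2, 2142

Counting forward 7 months and 237 days from October 10, 2140: first the month/year part, then the days.
month 10 + 7 = 17, which is month 5 of year 2141 → May 2141.
Day 10 is valid in May, giving May 10, 2141.
Now add 237 days from May 10, 2141.
May has 31 days, so 31 − 10 = 21 days remain after May 10, 2141; 237 − 21 = 216 left.
June 2141 has 30 days: 216 − 30 = 186 left.
July 2141 has 31 days: 186 − 31 = 155 left.
August 2141 has 31 days: 155 − 31 = 124 left.
September 2141 has 30 days: 124 − 30 = 94 left.
October 2141 has 31 days: 94 − 31 = 63 left.
November 2141 has 30 days: 63 − 30 = 33 left.
December 2141 has 31 days: 33 − 31 = 2 left.
2 days into January 2142 → January 2, 2142.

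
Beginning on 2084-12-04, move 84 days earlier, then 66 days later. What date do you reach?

November 16, 2084

Counting back 84 days from December 4, 2084:
Going back 4 days from December 4, 2084 reaches the end of the previous month; 84 − 4 = 80 left.
November 2084 has 30 days: 80 − 30 = 50 left.
October 2084 has 31 days: 50 − 31 = 19 left.
September 2084 has 30 days; 30 − 19 = 11 → September 11, 2084.
Counting forward 66 days from September 11, 2084:
September has 30 days, so 30 − 11 = 19 days remain after September 11, 2084; 66 − 19 = 47 left.
October 2084 has 31 days: 47 − 31 = 16 left.
16 days into November 2084 → November 16, 2084.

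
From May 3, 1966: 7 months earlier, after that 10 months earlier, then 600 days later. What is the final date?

July 26, 1966

Subtracting 7 months from May 3, 1966:
month 5 − 7 = -2, which is month 10 of year 1965 → October 1965.
Day 3 is valid in October, giving October 3, 1965.
Subtracting 10 months from October 3, 1965:
month 10 − 10 = 0, which is month 12 of year 1964 → December 1964.
Day 3 is valid in December, giving December 3, 1964.
Advancing 600 days from December 3, 1964:
December has 31 days, so 31 − 3 = 28 days remain after December 3, 1964; 600 − 28 = 572 left.
January 1965 has 31 days: 572 − 31 = 541 left.
February 1965 has 28 days (1965 is not a leap year): 541 − 28 = 513 left.
March 1965 has 31 days: 513 − 31 = 482 left.
April 1965 has 30 days: 482 − 30 = 452 left.
May 1965 has 31 days: 452 − 31 = 421 left.
June 1965 has 30 days: 421 − 30 = 391 left.
July 1965 has 31 days: 391 − 31 = 360 left.
August 1965 has 31 days: 360 − 31 = 329 left.
September 1965 has 30 days: 329 − 30 = 299 left.
October 1965 has 31 days: 299 − 31 = 268 left.
November 1965 has 30 days: 268 − 30 = 238 left.
December 1965 has 31 days: 238 − 31 = 207 left.
January 1966 has 31 days: 207 − 31 = 176 left.
February 1966 has 28 days (1966 is not a leap year): 176 − 28 = 148 left.
March 1966 has 31 days: 148 − 31 = 117 left.
April 1966 has 30 days: 117 − 30 = 87 left.
May 1966 has 31 days: 87 − 31 = 56 left.
June 1966 has 30 days: 56 − 30 = 26 left.
26 days into July 1966 → July 26, 1966.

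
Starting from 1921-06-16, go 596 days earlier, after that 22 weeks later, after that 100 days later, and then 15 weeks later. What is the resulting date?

October 22, 1920

Subtracting 596 days from June 16, 1921:
Going back 16 days from June 16, 1921 reaches the end of the previous month; 596 − 16 = 580 left.
May 1921 has 31 days: 580 − 31 = 549 left.
April 1921 has 30 days: 549 − 30 = 519 left.
March 1921 has 31 days: 519 − 31 = 488 left.
February 1921 has 28 days (1921 is not a leap year): 488 − 28 = 460 left.
January 1921 has 31 days: 460 − 31 = 429 left.
December 1920 has 31 days: 429 − 31 = 398 left.
November 1920 has 30 days: 398 − 30 = 368 left.
October 1920 has 31 days: 368 − 31 = 337 left.
September 1920 has 30 days: 337 − 30 = 307 left.
August 1920 has 31 days: 307 − 31 = 276 left.
July 1920 has 31 days: 276 − 31 = 245 left.
June 1920 has 30 days: 245 − 30 = 215 left.
May 1920 has 31 days: 215 − 31 = 184 left.
April 1920 has 30 days: 184 − 30 = 154 left.
March 1920 has 31 days: 154 − 31 = 123 left.
February 1920 has 29 days (1920 is a leap year): 123 − 29 = 94 left.
January 1920 has 31 days: 94 − 31 = 63 left.
December 1919 has 31 days: 63 − 31 = 32 left.
November 1919 has 30 days: 32 − 30 = 2 left.
October 1919 has 31 days; 31 − 2 = 29 → October 29, 1919.
Adding 22 weeks (= 154 days) from October 29, 1919:
October has 31 days, so 31 − 29 = 2 days remain after October 29, 1919; 154 − 2 = 152 left.
November 1919 has 30 days: 152 − 30 = 122 left.
December 1919 has 31 days: 122 − 31 = 91 left.
January 1920 has 31 days: 91 − 31 = 60 left.
February 1920 has 29 days (1920 is a leap year): 60 − 29 = 31 left.
31 days into March 1920 → March 31, 1920.
Counting forward 100 days from March 31, 1920:
March has 31 days, so 31 − 31 = 0 days remain after March 31, 1920; 100 − 0 = 100 left.
April 1920 has 30 days: 100 − 30 = 70 left.
May 1920 has 31 days: 70 − 31 = 39 left.
June 1920 has 30 days: 39 − 30 = 9 left.
9 days into July 1920 → July 9, 1920.
Counting forward 15 weeks (= 105 days) from July 9, 1920:
July has 31 days, so 31 − 9 = 22 days remain after July 9, 1920; 105 − 22 = 83 left.
August 1920 has 31 days: 83 − 31 = 52 left.
September 1920 has 30 days: 52 − 30 = 22 left.
22 days into October 1920 → October 22, 1920.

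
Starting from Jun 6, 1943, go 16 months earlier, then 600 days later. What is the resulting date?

Subtracting 16 months from June 6, 1943:
month 6 − 16 = -10, which is month 2 of year 1942 → February 1942.
Day 6 is valid in February, giving February 6, 1942.
Counting forward 600 days from February 6, 1942:
February has 28 days, so 28 − 6 = 22 days remain after February 6, 1942; 600 − 22 = 578 left.
March 1942 has 31 days: 578 − 31 = 547 left.
April 1942 has 30 days: 547 − 30 = 517 left.
May 1942 has 31 days: 517 − 31 = 486 left.
June 1942 has 30 days: 486 − 30 = 456 left.
July 1942 has 31 days: 456 − 31 = 425 left.
August 1942 has 31 days: 425 − 31 = 394 left.
September 1942 has 30 days: 394 − 30 = 364 left.
October 1942 has 31 days: 364 − 31 = 333 left.
November 1942 has 30 days: 333 − 30 = 303 left.
December 1942 has 31 days: 303 − 31 = 272 left.
January 1943 has 31 days: 272 − 31 = 241 left.
February 1943 has 28 days (1943 is not a leap year): 241 − 28 = 213 left.
March 1943 has 31 days: 213 − 31 = 182 left.
April 1943 has 30 days: 182 − 30 = 152 left.
May 1943 has 31 days: 152 − 31 = 121 left.
June 1943 has 30 days: 121 − 30 = 91 left.
July 1943 has 31 days: 91 − 31 = 60 left.
August 1943 has 31 days: 60 − 31 = 29 left.
29 days into September 1943 → September 29, 1943.

September 29, 1943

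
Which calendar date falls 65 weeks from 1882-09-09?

Counting forward 65 weeks = 455 days from September 9, 1882.
September has 30 days, so 30 − 9 = 21 days remain after September 9, 1882; 455 − 21 = 434 left.
October 1882 has 31 days: 434 − 31 = 403 left.
November 1882 has 30 days: 403 − 30 = 373 left.
December 1882 has 31 days: 373 − 31 = 342 left.
January 1883 has 31 days: 342 − 31 = 311 left.
February 1883 has 28 days (1883 is not a leap year): 311 − 28 = 283 left.
March 1883 has 31 days: 283 − 31 = 252 left.
April 1883 has 30 days: 252 − 30 = 222 left.
May 1883 has 31 days: 222 − 31 = 191 left.
June 1883 has 30 days: 191 − 30 = 161 left.
July 1883 has 31 days: 161 − 31 = 130 left.
August 1883 has 31 days: 130 − 31 = 99 left.
September 1883 has 30 days: 99 − 30 = 69 left.
October 1883 has 31 days: 69 − 31 = 38 left.
November 1883 has 30 days: 38 − 30 = 8 left.
8 days into December 1883 → December 8, 1883.

December 8, 1883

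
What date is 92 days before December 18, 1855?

Counting back 92 days from December 18, 1855.
Going back 18 days from December 18, 1855 reaches the end of the previous month; 92 − 18 = 74 left.
November 1855 has 30 days: 74 − 30 = 44 left.
October 1855 has 31 days: 44 − 31 = 13 left.
September 1855 has 30 days; 30 − 13 = 17 → September 17, 1855.

September 17, 1855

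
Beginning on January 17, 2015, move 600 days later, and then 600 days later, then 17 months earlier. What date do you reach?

December 1, 2016

Counting forward 600 days from January 17, 2015:
January has 31 days, so 31 − 17 = 14 days remain after January 17, 2015; 600 − 14 = 586 left.
February 2015 has 28 days (2015 is not a leap year): 586 − 28 = 558 left.
March 2015 has 31 days: 558 − 31 = 527 left.
April 2015 has 30 days: 527 − 30 = 497 left.
May 2015 has 31 days: 497 − 31 = 466 left.
June 2015 has 30 days: 466 − 30 = 436 left.
July 2015 has 31 days: 436 − 31 = 405 left.
August 2015 has 31 days: 405 − 31 = 374 left.
September 2015 has 30 days: 374 − 30 = 344 left.
October 2015 has 31 days: 344 − 31 = 313 left.
November 2015 has 30 days: 313 − 30 = 283 left.
December 2015 has 31 days: 283 − 31 = 252 left.
January 2016 has 31 days: 252 − 31 = 221 left.
February 2016 has 29 days (2016 is a leap year): 221 − 29 = 192 left.
March 2016 has 31 days: 192 − 31 = 161 left.
April 2016 has 30 days: 161 − 30 = 131 left.
May 2016 has 31 days: 131 − 31 = 100 left.
June 2016 has 30 days: 100 − 30 = 70 left.
July 2016 has 31 days: 70 − 31 = 39 left.
August 2016 has 31 days: 39 − 31 = 8 left.
8 days into September 2016 → September 8, 2016.
Counting forward 600 days from September 8, 2016:
September has 30 days, so 30 − 8 = 22 days remain after September 8, 2016; 600 − 22 = 578 left.
October 2016 has 31 days: 578 − 31 = 547 left.
November 2016 has 30 days: 547 − 30 = 517 left.
December 2016 has 31 days: 517 − 31 = 486 left.
January 2017 has 31 days: 486 − 31 = 455 left.
February 2017 has 28 days (2017 is not a leap year): 455 − 28 = 427 left.
March 2017 has 31 days: 427 − 31 = 396 left.
April 2017 has 30 days: 396 − 30 = 366 left.
May 2017 has 31 days: 366 − 31 = 335 left.
June 2017 has 30 days: 335 − 30 = 305 left.
July 2017 has 31 days: 305 − 31 = 274 left.
August 2017 has 31 days: 274 − 31 = 243 left.
September 2017 has 30 days: 243 − 30 = 213 left.
October 2017 has 31 days: 213 − 31 = 182 left.
November 2017 has 30 days: 182 − 30 = 152 left.
December 2017 has 31 days: 152 − 31 = 121 left.
January 2018 has 31 days: 121 − 31 = 90 left.
February 2018 has 28 days (2018 is not a leap year): 90 − 28 = 62 left.
March 2018 has 31 days: 62 − 31 = 31 left.
April 2018 has 30 days: 31 − 30 = 1 left.
1 day into May 2018 → May 1, 2018.
Counting back 17 months from May 1, 2018:
month 5 − 17 = -12, which is month 12 of year 2016 → December 2016.
Day 1 is valid in December, giving December 1, 2016.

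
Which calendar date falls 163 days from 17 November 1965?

Counting forward 163 days from November 17, 1965.
November has 30 days, so 30 − 17 = 13 days remain after November 17, 1965; 163 − 13 = 150 left.
December 1965 has 31 days: 150 − 31 = 119 left.
January 1966 has 31 days: 119 − 31 = 88 left.
February 1966 has 28 days (1966 is not a leap year): 88 − 28 = 60 left.
March 1966 has 31 days: 60 − 31 = 29 left.
29 days into April 1966 → April 29, 1966.

April 29, 1966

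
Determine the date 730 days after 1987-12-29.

Advancing 730 days from December 29, 1987.
December has 31 days, so 31 − 29 = 2 days remain after December 29, 1987; 730 − 2 = 728 left.
January 1988 has 31 days: 728 − 31 = 697 left.
February 1988 has 29 days (1988 is a leap year): 697 − 29 = 668 left.
March 1988 has 31 days: 668 − 31 = 637 left.
April 1988 has 30 days: 637 − 30 = 607 left.
May 1988 has 31 days: 607 − 31 = 576 left.
June 1988 has 30 days: 576 − 30 = 546 left.
July 1988 has 31 days: 546 − 31 = 515 left.
August 1988 has 31 days: 515 − 31 = 484 left.
September 1988 has 30 days: 484 − 30 = 454 left.
October 1988 has 31 days: 454 − 31 = 423 left.
November 1988 has 30 days: 423 − 30 = 393 left.
December 1988 has 31 days: 393 − 31 = 362 left.
January 1989 has 31 days: 362 − 31 = 331 left.
February 1989 has 28 days (1989 is not a leap year): 331 − 28 = 303 left.
March 1989 has 31 days: 303 − 31 = 272 left.
April 1989 has 30 days: 272 − 30 = 242 left.
May 1989 has 31 days: 242 − 31 = 211 left.
June 1989 has 30 days: 211 − 30 = 181 left.
July 1989 has 31 days: 181 − 31 = 150 left.
August 1989 has 31 days: 150 − 31 = 119 left.
September 1989 has 30 days: 119 − 30 = 89 left.
October 1989 has 31 days: 89 − 31 = 58 left.
November 1989 has 30 days: 58 − 30 = 28 left.
28 days into December 1989 → December 28, 1989.

December 28, 1989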